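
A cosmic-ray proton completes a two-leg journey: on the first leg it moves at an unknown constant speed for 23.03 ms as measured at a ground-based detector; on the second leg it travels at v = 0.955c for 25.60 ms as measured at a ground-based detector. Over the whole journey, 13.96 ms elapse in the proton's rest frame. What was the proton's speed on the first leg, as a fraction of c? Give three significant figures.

Leg 1: speed unknown; τ_1 = 23.03/γ_1.
Leg 2: γ = 1/√(1 − 0.955²) = 1/√0.08798 = 3.371; τ_2 = 25.60/3.371 = 7.593 ms.
Total proper time: τ_1 + 7.593 = 13.96, so τ_1 = 13.96 − 7.593 = 6.367 ms.
γ_1 = 23.03/6.367 = 3.617; β = √(1 − 1/γ²) = √0.9236.

β = 0.961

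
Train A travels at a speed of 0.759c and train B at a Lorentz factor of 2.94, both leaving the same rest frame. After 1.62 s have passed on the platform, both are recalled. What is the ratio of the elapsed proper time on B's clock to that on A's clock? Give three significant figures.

τ_B/τ_A = 0.522

A: γ = 1/√(1 − 0.759²) = 1/√0.4239 = 1.536. B: γ = 2.94.
τ_A/τ_B = γ_B/γ_A = 2.940/1.536 = 1.914, so τ_B/τ_A = 0.5224.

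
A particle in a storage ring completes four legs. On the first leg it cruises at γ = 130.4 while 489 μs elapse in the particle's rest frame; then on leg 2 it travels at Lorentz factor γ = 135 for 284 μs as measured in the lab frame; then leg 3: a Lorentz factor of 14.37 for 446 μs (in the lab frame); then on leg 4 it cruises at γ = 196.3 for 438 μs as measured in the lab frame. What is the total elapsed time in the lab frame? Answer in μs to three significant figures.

Leg 1: γ = 130.4; Δt_1 = 130.4 × 489 = 6.377×10⁴ μs.
Leg 2: 284 μs is already measured in the lab frame.
Leg 3: 446 μs is already measured in the lab frame.
Leg 4: 438 μs is already measured in the lab frame.
Total: 6.377×10⁴ + 284.0 + 446.0 + 438.0 μs.

Δt = 6.49×10⁴ μs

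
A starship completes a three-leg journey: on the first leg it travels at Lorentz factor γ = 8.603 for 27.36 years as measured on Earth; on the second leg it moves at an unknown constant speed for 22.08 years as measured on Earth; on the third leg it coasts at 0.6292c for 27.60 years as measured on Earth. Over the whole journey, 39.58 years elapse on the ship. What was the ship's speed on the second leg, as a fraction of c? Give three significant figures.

β = 0.736

Leg 1: γ = 8.603; τ_1 = 27.36/8.603 = 3.180 years.
Leg 2: speed unknown; τ_2 = 22.08/γ_2.
Leg 3: γ = 1/√(1 − 0.6292²) = 1/√0.6041 = 1.287; τ_3 = 27.60/1.287 = 21.45 years.
Total proper time: 3.180 + τ_2 + 21.45 = 39.58, so τ_2 = 39.58 − 24.63 = 14.95 years.
γ_2 = 22.08/14.95 = 1.477; β = √(1 − 1/γ²) = √0.5417.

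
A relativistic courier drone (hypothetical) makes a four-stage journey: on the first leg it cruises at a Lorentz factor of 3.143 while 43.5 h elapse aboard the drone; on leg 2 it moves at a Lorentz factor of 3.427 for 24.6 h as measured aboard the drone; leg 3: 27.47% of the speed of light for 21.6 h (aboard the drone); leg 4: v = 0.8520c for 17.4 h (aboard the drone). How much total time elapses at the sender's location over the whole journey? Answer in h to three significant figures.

Δt = 277 h

Leg 1: γ = 3.143; Δt_1 = 3.143 × 43.5 = 136.7 h.
Leg 2: γ = 3.427; Δt_2 = 3.427 × 24.6 = 84.30 h.
Leg 3: β = 0.2747; γ = 1/√(1 − 0.2747²) = 1/√0.9245 = 1.040; Δt_3 = 1.040 × 21.6 = 22.46 h.
Leg 4: γ = 1/√(1 − 0.8520²) = 1/√0.2741 = 1.910; Δt_4 = 1.910 × 17.4 = 33.24 h.
Total: 136.7 + 84.30 + 22.46 + 33.24 h.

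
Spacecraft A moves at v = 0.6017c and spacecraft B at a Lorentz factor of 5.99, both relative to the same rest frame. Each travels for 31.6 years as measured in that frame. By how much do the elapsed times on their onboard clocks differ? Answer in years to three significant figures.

|τ_A − τ_B| = 20.0 years

A: γ = 1/√(1 − 0.6017²) = 1/√0.6380 = 1.252; τ_A = 31.6/1.252 = 25.24 years.
B: γ = 5.99; τ_B = 31.6/5.990 = 5.275 years.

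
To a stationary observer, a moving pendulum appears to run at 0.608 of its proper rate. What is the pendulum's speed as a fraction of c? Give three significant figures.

Rate ratio = 1/γ, so γ = 1/0.608 = 1.645.
β = √(1 − 1/γ²) = √(1 − 0.608²) = √0.6303

β = 0.794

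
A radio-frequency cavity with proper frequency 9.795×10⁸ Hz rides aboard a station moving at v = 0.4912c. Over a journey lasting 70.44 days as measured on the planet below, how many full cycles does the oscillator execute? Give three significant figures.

N = 5.19×10¹⁵

γ = 1/√(1 − 0.4912²) = 1/√0.7587 = 1.148
The oscillator's own cycle count is N = f × τ where τ is the proper time aboard the station. τ = Δt/γ = 70.44/1.148 = 61.36 days = 5.301×10⁶ s.
N = 9.795×10⁸ × 5.301×10⁶ = 5.193×10¹⁵.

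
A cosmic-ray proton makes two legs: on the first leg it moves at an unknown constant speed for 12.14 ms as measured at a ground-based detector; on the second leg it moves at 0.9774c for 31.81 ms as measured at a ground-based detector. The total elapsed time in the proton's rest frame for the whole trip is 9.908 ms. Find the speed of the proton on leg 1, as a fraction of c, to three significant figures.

Leg 1: speed unknown; τ_1 = 12.14/γ_1.
Leg 2: γ = 1/√(1 − 0.9774²) = 1/√0.04469 = 4.730; τ_2 = 31.81/4.730 = 6.725 ms.
Total proper time: τ_1 + 6.725 = 9.908, so τ_1 = 9.908 − 6.725 = 3.183 ms.
γ_1 = 12.14/3.183 = 3.814; β = √(1 − 1/γ²) = √0.9312.

β = 0.965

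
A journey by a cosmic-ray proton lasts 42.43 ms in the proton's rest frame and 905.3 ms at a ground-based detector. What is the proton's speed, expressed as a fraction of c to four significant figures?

The proper time is measured in the proton's rest frame (both events occur at the proton's location); Δt is measured at a ground-based detector. γ = Δt/τ = 905.3/42.43 = 21.34.
β = √(1 − 1/γ²) = √(1 − 0.002197) = √0.9978

v = 0.9989c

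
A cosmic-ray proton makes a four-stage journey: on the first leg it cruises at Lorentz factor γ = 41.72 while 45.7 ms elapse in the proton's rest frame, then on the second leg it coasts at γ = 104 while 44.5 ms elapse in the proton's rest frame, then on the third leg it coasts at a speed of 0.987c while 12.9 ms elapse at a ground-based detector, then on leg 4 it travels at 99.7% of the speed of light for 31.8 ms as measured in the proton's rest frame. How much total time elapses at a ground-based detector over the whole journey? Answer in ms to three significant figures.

Δt = 6960 ms

Leg 1: γ = 41.72; Δt_1 = 41.72 × 45.7 = 1907 ms.
Leg 2: γ = 104; Δt_2 = 104.0 × 44.5 = 4628 ms.
Leg 3: 12.9 ms is already measured at a ground-based detector.
Leg 4: β = 0.997; γ = 1/√(1 − 0.997²) = 1/√0.005991 = 12.92; Δt_4 = 12.92 × 31.8 = 410.8 ms.
Total: 1907 + 4628 + 12.90 + 410.8 ms.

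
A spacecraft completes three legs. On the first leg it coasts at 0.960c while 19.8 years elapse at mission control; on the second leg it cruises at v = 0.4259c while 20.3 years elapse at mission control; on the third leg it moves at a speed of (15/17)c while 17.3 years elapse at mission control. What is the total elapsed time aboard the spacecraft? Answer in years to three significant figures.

τ = 32.1 years

Leg 1: γ = 1/√(1 − 0.960²) = 25/7 ≈ 3.571; τ_1 = 19.8/3.571 = 5.544 years.
Leg 2: γ = 1/√(1 − 0.4259²) = 1/√0.8186 = 1.105; τ_2 = 20.3/1.105 = 18.37 years.
Leg 3: γ = 1/√(1 − (15/17)²) = 17/8 = 2.125; τ_3 = 17.3/2.125 = 8.141 years.
Total: 5.544 + 18.37 + 8.141 years.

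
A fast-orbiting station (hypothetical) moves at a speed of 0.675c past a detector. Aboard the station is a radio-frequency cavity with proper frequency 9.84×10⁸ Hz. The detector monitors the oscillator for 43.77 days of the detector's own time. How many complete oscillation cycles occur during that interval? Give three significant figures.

γ = 1/√(1 − 0.675²) = 1/√0.5444 = 1.355
During 43.77 days of lab time, the oscillator's proper time advances by τ = Δt/γ = 43.77/1.355 = 32.29 days = 2.790×10⁶ s.
N = f × τ = 9.84×10⁸ × 2.790×10⁶ = 2.746×10¹⁵.

N = 2.75×10¹⁵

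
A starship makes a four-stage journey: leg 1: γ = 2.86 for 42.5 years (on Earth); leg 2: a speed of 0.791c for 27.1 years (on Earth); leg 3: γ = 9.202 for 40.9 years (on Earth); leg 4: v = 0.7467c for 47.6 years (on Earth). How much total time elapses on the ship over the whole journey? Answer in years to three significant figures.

Leg 1: γ = 2.86; τ_1 = 42.5/2.860 = 14.86 years.
Leg 2: γ = 1/√(1 − 0.791²) = 1/√0.3743 = 1.634; τ_2 = 27.1/1.634 = 16.58 years.
Leg 3: γ = 9.202; τ_3 = 40.9/9.202 = 4.445 years.
Leg 4: γ = 1/√(1 − 0.7467²) = 1/√0.4424 = 1.503; τ_4 = 47.6/1.503 = 31.66 years.
Total: 14.86 + 16.58 + 4.445 + 31.66 years.

τ = 67.5 years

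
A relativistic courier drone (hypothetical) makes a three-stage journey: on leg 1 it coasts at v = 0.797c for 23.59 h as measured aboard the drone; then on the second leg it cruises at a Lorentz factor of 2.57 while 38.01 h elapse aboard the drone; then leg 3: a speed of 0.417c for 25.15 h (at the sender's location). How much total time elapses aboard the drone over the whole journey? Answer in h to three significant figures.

τ = 84.5 h

Leg 1: 23.59 h is already measured aboard the drone.
Leg 2: 38.01 h is already measured aboard the drone.
Leg 3: γ = 1/√(1 − 0.417²) = 1/√0.8261 = 1.100; τ_3 = 25.15/1.100 = 22.86 h.
Total: 23.59 + 38.01 + 22.86 h.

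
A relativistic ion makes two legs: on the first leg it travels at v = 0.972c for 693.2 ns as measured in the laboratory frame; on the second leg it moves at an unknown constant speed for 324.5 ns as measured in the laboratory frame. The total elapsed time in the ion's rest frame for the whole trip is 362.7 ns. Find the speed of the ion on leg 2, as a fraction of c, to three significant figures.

β = 0.788

Leg 1: γ = 1/√(1 − 0.972²) = 1/√0.05522 = 4.256; τ_1 = 693.2/4.256 = 162.9 ns.
Leg 2: speed unknown; τ_2 = 324.5/γ_2.
Total proper time: 162.9 + τ_2 = 362.7, so τ_2 = 362.7 − 162.9 = 199.8 ns.
γ_2 = 324.5/199.8 = 1.624; β = √(1 − 1/γ²) = √0.6209.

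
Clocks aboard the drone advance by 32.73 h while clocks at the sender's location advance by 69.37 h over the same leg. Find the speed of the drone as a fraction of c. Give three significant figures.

The proper time is measured aboard the drone (both events occur at the drone's location); Δt is measured at the sender's location. γ = Δt/τ = 69.37/32.73 = 2.119.
β = √(1 − 1/γ²) = √(1 − 0.2226) = √0.7774

β = 0.882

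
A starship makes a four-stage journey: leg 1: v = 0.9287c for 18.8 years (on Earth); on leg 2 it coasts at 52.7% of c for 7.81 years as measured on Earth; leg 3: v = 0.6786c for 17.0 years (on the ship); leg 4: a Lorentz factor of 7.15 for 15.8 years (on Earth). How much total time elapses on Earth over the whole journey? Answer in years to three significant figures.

Leg 1: 18.8 years is already measured on Earth.
Leg 2: 7.81 years is already measured on Earth.
Leg 3: γ = 1/√(1 − 0.6786²) = 1/√0.5395 = 1.361; Δt_3 = 1.361 × 17.0 = 23.14 years.
Leg 4: 15.8 years is already measured on Earth.
Total: 18.80 + 7.810 + 23.14 + 15.80 years.

Δt = 65.6 years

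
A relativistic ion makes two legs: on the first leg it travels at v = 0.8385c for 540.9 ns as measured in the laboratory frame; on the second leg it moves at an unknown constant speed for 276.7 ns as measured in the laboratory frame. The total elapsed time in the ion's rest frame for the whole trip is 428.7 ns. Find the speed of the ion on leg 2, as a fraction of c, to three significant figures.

Leg 1: γ = 1/√(1 − 0.8385²) = 1/√0.2969 = 1.835; τ_1 = 540.9/1.835 = 294.7 ns.
Leg 2: speed unknown; τ_2 = 276.7/γ_2.
Total proper time: 294.7 + τ_2 = 428.7, so τ_2 = 428.7 − 294.7 = 134.0 ns.
γ_2 = 276.7/134.0 = 2.065; β = √(1 − 1/γ²) = √0.7656.

β = 0.875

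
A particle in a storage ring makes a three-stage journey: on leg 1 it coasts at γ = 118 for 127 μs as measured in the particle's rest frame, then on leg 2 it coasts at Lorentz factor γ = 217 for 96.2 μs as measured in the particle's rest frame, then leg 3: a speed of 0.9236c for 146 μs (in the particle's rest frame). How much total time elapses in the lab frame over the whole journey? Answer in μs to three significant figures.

Δt = 3.62×10⁴ μs

Leg 1: γ = 118; Δt_1 = 118.0 × 127 = 1.499×10⁴ μs.
Leg 2: γ = 217; Δt_2 = 217.0 × 96.2 = 2.088×10⁴ μs.
Leg 3: γ = 1/√(1 − 0.9236²) = 1/√0.1470 = 2.609; Δt_3 = 2.609 × 146 = 380.8 μs.
Total: 1.499×10⁴ + 2.088×10⁴ + 380.8 μs.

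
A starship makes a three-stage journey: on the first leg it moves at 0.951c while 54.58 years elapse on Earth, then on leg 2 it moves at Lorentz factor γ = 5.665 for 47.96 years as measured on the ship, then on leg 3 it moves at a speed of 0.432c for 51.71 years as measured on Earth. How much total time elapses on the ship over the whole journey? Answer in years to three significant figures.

τ = 111 years

Leg 1: γ = 1/√(1 − 0.951²) = 1/√0.09560 = 3.234; τ_1 = 54.58/3.234 = 16.88 years.
Leg 2: 47.96 years is already measured on the ship.
Leg 3: γ = 1/√(1 − 0.432²) = 1/√0.8134 = 1.109; τ_3 = 51.71/1.109 = 46.64 years.
Total: 16.88 + 47.96 + 46.64 years.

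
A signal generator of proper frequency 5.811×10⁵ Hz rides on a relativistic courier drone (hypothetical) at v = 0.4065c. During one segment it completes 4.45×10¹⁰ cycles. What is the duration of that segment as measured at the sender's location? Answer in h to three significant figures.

γ = 1/√(1 − 0.4065²) = 1/√0.8348 = 1.095
Proper time for N cycles: τ = N/f = 4.45×10¹⁰/(5.811×10⁵) = 7.658×10⁴ s = 21.27 h.
Lab-frame duration Δt = γτ = 1.095 × 21.27 = 23.28 h.

Δt = 23.3 h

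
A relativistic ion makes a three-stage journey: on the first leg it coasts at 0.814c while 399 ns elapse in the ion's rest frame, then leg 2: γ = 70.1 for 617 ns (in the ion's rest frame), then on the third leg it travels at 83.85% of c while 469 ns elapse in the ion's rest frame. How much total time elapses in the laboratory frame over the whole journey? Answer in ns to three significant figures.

Leg 1: γ = 1/√(1 − 0.814²) = 1/√0.3374 = 1.722; Δt_1 = 1.722 × 399 = 686.9 ns.
Leg 2: γ = 70.1; Δt_2 = 70.10 × 617 = 4.325×10⁴ ns.
Leg 3: β = 0.8385; γ = 1/√(1 − 0.8385²) = 1/√0.2969 = 1.835; Δt_3 = 1.835 × 469 = 860.7 ns.
Total: 686.9 + 4.325×10⁴ + 860.7 ns.

Δt = 4.48×10⁴ ns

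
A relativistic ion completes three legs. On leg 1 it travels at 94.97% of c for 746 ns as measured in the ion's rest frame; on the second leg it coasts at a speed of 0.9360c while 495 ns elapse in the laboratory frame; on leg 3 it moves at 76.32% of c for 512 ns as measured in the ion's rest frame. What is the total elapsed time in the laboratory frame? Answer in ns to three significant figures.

Δt = 3670 ns

Leg 1: β = 0.9497; γ = 1/√(1 − 0.9497²) = 1/√0.09807 = 3.193; Δt_1 = 3.193 × 746 = 2382 ns.
Leg 2: 495 ns is already measured in the laboratory frame.
Leg 3: β = 0.7632; γ = 1/√(1 − 0.7632²) = 1/√0.4175 = 1.548; Δt_3 = 1.548 × 512 = 792.4 ns.
Total: 2382 + 495.0 + 792.4 ns.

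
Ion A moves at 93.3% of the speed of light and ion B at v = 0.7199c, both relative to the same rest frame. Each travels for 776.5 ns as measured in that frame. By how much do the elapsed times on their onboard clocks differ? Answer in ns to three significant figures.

|τ_A − τ_B| = 260 ns

A: β = 0.933; γ = 1/√(1 − 0.933²) = 1/√0.1295 = 2.779; τ_A = 776.5/2.779 = 279.4 ns.
B: γ = 1/√(1 − 0.7199²) = 1/√0.4817 = 1.441; τ_B = 776.5/1.441 = 539.0 ns.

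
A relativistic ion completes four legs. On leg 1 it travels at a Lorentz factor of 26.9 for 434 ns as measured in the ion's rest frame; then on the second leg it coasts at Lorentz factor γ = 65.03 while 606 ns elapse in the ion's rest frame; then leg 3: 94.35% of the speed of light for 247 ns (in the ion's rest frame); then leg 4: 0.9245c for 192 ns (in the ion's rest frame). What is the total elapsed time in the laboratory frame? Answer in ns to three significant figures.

Leg 1: γ = 26.9; Δt_1 = 26.90 × 434 = 1.167×10⁴ ns.
Leg 2: γ = 65.03; Δt_2 = 65.03 × 606 = 3.941×10⁴ ns.
Leg 3: β = 0.9435; γ = 1/√(1 − 0.9435²) = 1/√0.1098 = 3.018; Δt_3 = 3.018 × 247 = 745.4 ns.
Leg 4: γ = 1/√(1 − 0.9245²) = 1/√0.1453 = 2.623; Δt_4 = 2.623 × 192 = 503.7 ns.
Total: 1.167×10⁴ + 3.941×10⁴ + 745.4 + 503.7 ns.

Δt = 5.23×10⁴ ns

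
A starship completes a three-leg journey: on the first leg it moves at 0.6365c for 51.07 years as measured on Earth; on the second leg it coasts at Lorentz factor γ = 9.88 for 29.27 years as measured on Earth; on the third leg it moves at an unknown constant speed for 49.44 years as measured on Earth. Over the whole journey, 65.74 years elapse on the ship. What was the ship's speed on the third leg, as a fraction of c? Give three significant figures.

Leg 1: γ = 1/√(1 − 0.6365²) = 1/√0.5949 = 1.297; τ_1 = 51.07/1.297 = 39.39 years.
Leg 2: γ = 9.88; τ_2 = 29.27/9.880 = 2.963 years.
Leg 3: speed unknown; τ_3 = 49.44/γ_3.
Total proper time: 39.39 + 2.963 + τ_3 = 65.74, so τ_3 = 65.74 − 42.35 = 23.39 years.
γ_3 = 49.44/23.39 = 2.114; β = √(1 − 1/γ²) = √0.7762.

β = 0.881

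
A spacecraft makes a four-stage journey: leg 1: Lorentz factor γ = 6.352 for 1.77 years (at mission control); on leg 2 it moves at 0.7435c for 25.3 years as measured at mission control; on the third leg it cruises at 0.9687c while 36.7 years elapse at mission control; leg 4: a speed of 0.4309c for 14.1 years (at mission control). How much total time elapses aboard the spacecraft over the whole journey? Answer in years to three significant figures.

Leg 1: γ = 6.352; τ_1 = 1.77/6.352 = 0.2787 years.
Leg 2: γ = 1/√(1 − 0.7435²) = 1/√0.4472 = 1.495; τ_2 = 25.3/1.495 = 16.92 years.
Leg 3: γ = 1/√(1 − 0.9687²) = 1/√0.06162 = 4.028; τ_3 = 36.7/4.028 = 9.110 years.
Leg 4: γ = 1/√(1 − 0.4309²) = 1/√0.8143 = 1.108; τ_4 = 14.1/1.108 = 12.72 years.
Total: 0.2787 + 16.92 + 9.110 + 12.72 years.

τ = 39.0 years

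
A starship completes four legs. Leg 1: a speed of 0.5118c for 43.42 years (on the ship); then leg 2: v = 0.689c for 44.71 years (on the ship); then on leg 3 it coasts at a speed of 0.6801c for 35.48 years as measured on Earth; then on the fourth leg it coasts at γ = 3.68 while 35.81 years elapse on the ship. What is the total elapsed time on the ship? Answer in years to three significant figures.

Leg 1: 43.42 years is already measured on the ship.
Leg 2: 44.71 years is already measured on the ship.
Leg 3: γ = 1/√(1 − 0.6801²) = 1/√0.5375 = 1.364; τ_3 = 35.48/1.364 = 26.01 years.
Leg 4: 35.81 years is already measured on the ship.
Total: 43.42 + 44.71 + 26.01 + 35.81 years.

τ = 150 years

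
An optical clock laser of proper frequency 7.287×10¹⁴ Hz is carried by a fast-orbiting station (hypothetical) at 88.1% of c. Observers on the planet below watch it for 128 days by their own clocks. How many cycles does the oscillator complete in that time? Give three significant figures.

N = 3.81×10²¹

β = 0.881; γ = 1/√(1 − 0.881²) = 1/√0.2238 = 2.114
During 128 days of lab time, the oscillator's proper time advances by τ = Δt/γ = 128/2.114 = 60.56 days = 5.232×10⁶ s.
N = f × τ = 7.287×10¹⁴ × 5.232×10⁶ = 3.813×10²¹.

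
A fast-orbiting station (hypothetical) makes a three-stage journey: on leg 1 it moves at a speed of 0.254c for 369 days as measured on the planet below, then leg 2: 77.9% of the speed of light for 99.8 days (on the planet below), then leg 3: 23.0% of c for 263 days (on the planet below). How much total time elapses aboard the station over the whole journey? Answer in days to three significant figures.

Leg 1: γ = 1/√(1 − 0.254²) = 1/√0.9355 = 1.034; τ_1 = 369/1.034 = 356.9 days.
Leg 2: β = 0.779; γ = 1/√(1 − 0.779²) = 1/√0.3932 = 1.595; τ_2 = 99.8/1.595 = 62.58 days.
Leg 3: β = 0.230; γ = 1/√(1 − 0.230²) = 1/√0.9471 = 1.028; τ_3 = 263/1.028 = 255.9 days.
Total: 356.9 + 62.58 + 255.9 days.

τ = 675 days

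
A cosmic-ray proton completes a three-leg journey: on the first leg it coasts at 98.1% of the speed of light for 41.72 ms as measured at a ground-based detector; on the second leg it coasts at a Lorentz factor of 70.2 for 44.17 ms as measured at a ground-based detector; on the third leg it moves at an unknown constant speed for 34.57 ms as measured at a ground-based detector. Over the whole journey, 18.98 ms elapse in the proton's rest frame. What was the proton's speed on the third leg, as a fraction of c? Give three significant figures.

β = 0.955

Leg 1: β = 0.981; γ = 1/√(1 − 0.981²) = 1/√0.03764 = 5.154; τ_1 = 41.72/5.154 = 8.094 ms.
Leg 2: γ = 70.2; τ_2 = 44.17/70.20 = 0.6292 ms.
Leg 3: speed unknown; τ_3 = 34.57/γ_3.
Total proper time: 8.094 + 0.6292 + τ_3 = 18.98, so τ_3 = 18.98 − 8.723 = 10.26 ms.
γ_3 = 34.57/10.26 = 3.370; β = √(1 − 1/γ²) = √0.9120.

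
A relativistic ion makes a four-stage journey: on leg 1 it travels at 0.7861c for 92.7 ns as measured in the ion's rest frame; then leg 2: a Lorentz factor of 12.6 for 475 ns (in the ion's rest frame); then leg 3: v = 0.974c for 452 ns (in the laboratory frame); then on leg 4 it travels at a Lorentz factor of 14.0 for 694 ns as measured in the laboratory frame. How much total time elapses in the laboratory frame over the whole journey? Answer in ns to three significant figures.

Leg 1: γ = 1/√(1 − 0.7861²) = 1/√0.3820 = 1.618; Δt_1 = 1.618 × 92.7 = 150.0 ns.
Leg 2: γ = 12.6; Δt_2 = 12.60 × 475 = 5985 ns.
Leg 3: 452 ns is already measured in the laboratory frame.
Leg 4: 694 ns is already measured in the laboratory frame.
Total: 150.0 + 5985 + 452.0 + 694.0 ns.

Δt = 7280 ns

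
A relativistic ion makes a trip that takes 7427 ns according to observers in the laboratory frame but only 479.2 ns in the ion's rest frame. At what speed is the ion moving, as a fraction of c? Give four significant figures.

The proper time is measured in the ion's rest frame (both events occur at the ion's location); Δt is measured in the laboratory frame. γ = Δt/τ = 7427/479.2 = 15.50.
β = √(1 − 1/γ²) = √(1 − 0.004163) = √0.9958

β = 0.9979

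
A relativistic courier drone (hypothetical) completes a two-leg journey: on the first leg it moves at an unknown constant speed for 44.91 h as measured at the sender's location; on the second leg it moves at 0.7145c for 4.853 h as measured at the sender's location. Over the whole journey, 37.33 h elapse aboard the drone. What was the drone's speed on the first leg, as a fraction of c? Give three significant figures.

Leg 1: speed unknown; τ_1 = 44.91/γ_1.
Leg 2: γ = 1/√(1 − 0.7145²) = 1/√0.4895 = 1.429; τ_2 = 4.853/1.429 = 3.395 h.
Total proper time: τ_1 + 3.395 = 37.33, so τ_1 = 37.33 − 3.395 = 33.93 h.
γ_1 = 44.91/33.93 = 1.323; β = √(1 − 1/γ²) = √0.4290.

β = 0.655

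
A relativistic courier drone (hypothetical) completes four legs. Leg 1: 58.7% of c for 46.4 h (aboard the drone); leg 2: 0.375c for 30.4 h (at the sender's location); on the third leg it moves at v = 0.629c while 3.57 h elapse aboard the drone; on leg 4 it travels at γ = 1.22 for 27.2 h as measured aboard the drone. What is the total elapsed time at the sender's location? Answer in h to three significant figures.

Leg 1: β = 0.587; γ = 1/√(1 − 0.587²) = 1/√0.6554 = 1.235; Δt_1 = 1.235 × 46.4 = 57.31 h.
Leg 2: 30.4 h is already measured at the sender's location.
Leg 3: γ = 1/√(1 − 0.629²) = 1/√0.6044 = 1.286; Δt_3 = 1.286 × 3.57 = 4.592 h.
Leg 4: γ = 1.22; Δt_4 = 1.220 × 27.2 = 33.18 h.
Total: 57.31 + 30.40 + 4.592 + 33.18 h.

Δt = 125 h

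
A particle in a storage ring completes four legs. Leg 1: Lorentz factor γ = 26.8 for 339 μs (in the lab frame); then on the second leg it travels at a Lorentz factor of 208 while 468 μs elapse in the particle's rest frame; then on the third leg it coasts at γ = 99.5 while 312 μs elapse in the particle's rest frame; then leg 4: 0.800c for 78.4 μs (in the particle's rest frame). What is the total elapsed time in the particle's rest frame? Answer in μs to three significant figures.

τ = 871 μs

Leg 1: γ = 26.8; τ_1 = 339/26.80 = 12.65 μs.
Leg 2: 468 μs is already measured in the particle's rest frame.
Leg 3: 312 μs is already measured in the particle's rest frame.
Leg 4: 78.4 μs is already measured in the particle's rest frame.
Total: 12.65 + 468.0 + 312.0 + 78.40 μs.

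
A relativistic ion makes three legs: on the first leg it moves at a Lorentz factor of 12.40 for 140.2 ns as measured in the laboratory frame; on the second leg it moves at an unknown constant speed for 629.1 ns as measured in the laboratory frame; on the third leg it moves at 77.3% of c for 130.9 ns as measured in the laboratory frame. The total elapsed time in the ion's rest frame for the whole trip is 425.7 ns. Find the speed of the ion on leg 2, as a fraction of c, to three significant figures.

β = 0.850

Leg 1: γ = 12.40; τ_1 = 140.2/12.40 = 11.31 ns.
Leg 2: speed unknown; τ_2 = 629.1/γ_2.
Leg 3: β = 0.773; γ = 1/√(1 − 0.773²) = 1/√0.4025 = 1.576; τ_3 = 130.9/1.576 = 83.04 ns.
Total proper time: 11.31 + τ_2 + 83.04 = 425.7, so τ_2 = 425.7 − 94.35 = 331.3 ns.
γ_2 = 629.1/331.3 = 1.899; β = √(1 − 1/γ²) = √0.7226.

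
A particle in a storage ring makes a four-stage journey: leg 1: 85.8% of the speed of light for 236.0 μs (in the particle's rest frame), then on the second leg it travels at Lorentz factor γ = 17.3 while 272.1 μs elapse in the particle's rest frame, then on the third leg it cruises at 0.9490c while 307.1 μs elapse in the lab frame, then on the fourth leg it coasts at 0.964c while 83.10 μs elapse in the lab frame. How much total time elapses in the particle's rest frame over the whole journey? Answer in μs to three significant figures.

τ = 627 μs

Leg 1: 236.0 μs is already measured in the particle's rest frame.
Leg 2: 272.1 μs is already measured in the particle's rest frame.
Leg 3: γ = 1/√(1 − 0.9490²) = 1/√0.09940 = 3.172; τ_3 = 307.1/3.172 = 96.82 μs.
Leg 4: γ = 1/√(1 − 0.964²) = 1/√0.07070 = 3.761; τ_4 = 83.10/3.761 = 22.10 μs.
Total: 236.0 + 272.1 + 96.82 + 22.10 μs.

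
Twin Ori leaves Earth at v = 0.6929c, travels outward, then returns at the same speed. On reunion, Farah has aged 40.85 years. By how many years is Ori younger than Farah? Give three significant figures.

γ = 1/√(1 − 0.6929²) = 1/√0.5199 = 1.387
Ori's elapsed proper time: τ = 40.85/1.387 = 29.45 years.
Age gap = Δt − τ = 40.85 − 29.45 years.

Δt − τ = 11.4 years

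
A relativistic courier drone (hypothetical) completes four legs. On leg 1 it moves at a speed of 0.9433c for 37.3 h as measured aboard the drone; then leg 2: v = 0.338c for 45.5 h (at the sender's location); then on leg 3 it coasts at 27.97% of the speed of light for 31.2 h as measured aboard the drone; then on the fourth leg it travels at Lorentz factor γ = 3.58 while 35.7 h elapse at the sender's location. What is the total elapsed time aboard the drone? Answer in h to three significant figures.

Leg 1: 37.3 h is already measured aboard the drone.
Leg 2: γ = 1/√(1 − 0.338²) = 1/√0.8858 = 1.063; τ_2 = 45.5/1.063 = 42.82 h.
Leg 3: 31.2 h is already measured aboard the drone.
Leg 4: γ = 3.58; τ_4 = 35.7/3.580 = 9.972 h.
Total: 37.30 + 42.82 + 31.20 + 9.972 h.

τ = 121 h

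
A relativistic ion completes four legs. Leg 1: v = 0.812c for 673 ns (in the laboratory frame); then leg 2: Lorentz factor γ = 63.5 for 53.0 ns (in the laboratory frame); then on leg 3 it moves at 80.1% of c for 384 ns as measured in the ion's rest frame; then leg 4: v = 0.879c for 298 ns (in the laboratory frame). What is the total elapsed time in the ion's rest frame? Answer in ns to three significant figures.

Leg 1: γ = 1/√(1 − 0.812²) = 1/√0.3407 = 1.713; τ_1 = 673/1.713 = 392.8 ns.
Leg 2: γ = 63.5; τ_2 = 53.0/63.50 = 0.8346 ns.
Leg 3: 384 ns is already measured in the ion's rest frame.
Leg 4: γ = 1/√(1 − 0.879²) = 1/√0.2274 = 2.097; τ_4 = 298/2.097 = 142.1 ns.
Total: 392.8 + 0.8346 + 384.0 + 142.1 ns.

τ = 920 ns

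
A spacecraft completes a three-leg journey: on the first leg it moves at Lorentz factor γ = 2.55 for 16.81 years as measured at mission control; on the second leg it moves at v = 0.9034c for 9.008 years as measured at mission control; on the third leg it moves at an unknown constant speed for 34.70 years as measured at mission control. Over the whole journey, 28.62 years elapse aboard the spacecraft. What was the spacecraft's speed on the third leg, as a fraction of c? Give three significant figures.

Leg 1: γ = 2.55; τ_1 = 16.81/2.550 = 6.592 years.
Leg 2: γ = 1/√(1 − 0.9034²) = 1/√0.1839 = 2.332; τ_2 = 9.008/2.332 = 3.863 years.
Leg 3: speed unknown; τ_3 = 34.70/γ_3.
Total proper time: 6.592 + 3.863 + τ_3 = 28.62, so τ_3 = 28.62 − 10.45 = 18.17 years.
γ_3 = 34.70/18.17 = 1.910; β = √(1 − 1/γ²) = √0.7260.

β = 0.852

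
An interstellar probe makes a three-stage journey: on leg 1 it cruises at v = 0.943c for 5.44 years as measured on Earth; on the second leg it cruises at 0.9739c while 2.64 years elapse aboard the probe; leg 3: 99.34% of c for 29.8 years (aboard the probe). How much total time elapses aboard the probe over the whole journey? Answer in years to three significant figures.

τ = 34.3 years

Leg 1: γ = 1/√(1 − 0.943²) = 1/√0.1108 = 3.005; τ_1 = 5.44/3.005 = 1.810 years.
Leg 2: 2.64 years is already measured aboard the probe.
Leg 3: 29.8 years is already measured aboard the probe.
Total: 1.810 + 2.640 + 29.80 years.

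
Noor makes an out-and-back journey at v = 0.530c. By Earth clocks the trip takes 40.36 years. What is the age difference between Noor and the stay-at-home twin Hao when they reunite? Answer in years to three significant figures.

Δt − τ = 6.13 years

γ = 1/√(1 − 0.530²) = 1/√0.7191 = 1.179
Noor's elapsed proper time: τ = 40.36/1.179 = 34.23 years.
Age gap = Δt − τ = 40.36 − 34.23 years.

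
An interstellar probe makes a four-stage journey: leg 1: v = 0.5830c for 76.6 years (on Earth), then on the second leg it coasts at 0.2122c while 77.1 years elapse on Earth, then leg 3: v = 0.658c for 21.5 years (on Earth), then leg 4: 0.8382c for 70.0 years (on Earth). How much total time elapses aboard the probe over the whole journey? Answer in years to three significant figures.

τ = 192 years

Leg 1: γ = 1/√(1 − 0.5830²) = 1/√0.6601 = 1.231; τ_1 = 76.6/1.231 = 62.24 years.
Leg 2: γ = 1/√(1 − 0.2122²) = 1/√0.9550 = 1.023; τ_2 = 77.1/1.023 = 75.34 years.
Leg 3: γ = 1/√(1 − 0.658²) = 1/√0.5670 = 1.328; τ_3 = 21.5/1.328 = 16.19 years.
Leg 4: γ = 1/√(1 − 0.8382²) = 1/√0.2974 = 1.834; τ_4 = 70.0/1.834 = 38.18 years.
Total: 62.24 + 75.34 + 16.19 + 38.18 years.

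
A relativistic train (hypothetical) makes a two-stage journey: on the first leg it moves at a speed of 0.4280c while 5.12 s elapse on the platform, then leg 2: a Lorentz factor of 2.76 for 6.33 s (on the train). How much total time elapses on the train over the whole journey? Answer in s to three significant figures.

Leg 1: γ = 1/√(1 − 0.4280²) = 1/√0.8168 = 1.106; τ_1 = 5.12/1.106 = 4.627 s.
Leg 2: 6.33 s is already measured on the train.
Total: 4.627 + 6.330 s.

τ = 11.0 s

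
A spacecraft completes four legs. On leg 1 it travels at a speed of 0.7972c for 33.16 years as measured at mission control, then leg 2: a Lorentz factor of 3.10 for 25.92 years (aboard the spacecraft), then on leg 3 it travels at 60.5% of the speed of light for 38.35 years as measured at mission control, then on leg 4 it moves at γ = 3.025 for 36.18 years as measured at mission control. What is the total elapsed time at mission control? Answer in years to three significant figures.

Leg 1: 33.16 years is already measured at mission control.
Leg 2: γ = 3.10; Δt_2 = 3.100 × 25.92 = 80.35 years.
Leg 3: 38.35 years is already measured at mission control.
Leg 4: 36.18 years is already measured at mission control.
Total: 33.16 + 80.35 + 38.35 + 36.18 years.

Δt = 188 years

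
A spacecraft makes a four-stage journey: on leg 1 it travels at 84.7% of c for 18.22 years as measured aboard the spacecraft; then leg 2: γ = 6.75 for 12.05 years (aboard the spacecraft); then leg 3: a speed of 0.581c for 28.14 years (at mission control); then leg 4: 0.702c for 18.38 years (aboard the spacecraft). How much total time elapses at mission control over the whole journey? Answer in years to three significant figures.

Leg 1: β = 0.847; γ = 1/√(1 − 0.847²) = 1/√0.2826 = 1.881; Δt_1 = 1.881 × 18.22 = 34.27 years.
Leg 2: γ = 6.75; Δt_2 = 6.750 × 12.05 = 81.34 years.
Leg 3: 28.14 years is already measured at mission control.
Leg 4: γ = 1/√(1 − 0.702²) = 1/√0.5072 = 1.404; Δt_4 = 1.404 × 18.38 = 25.81 years.
Total: 34.27 + 81.34 + 28.14 + 25.81 years.

Δt = 170 years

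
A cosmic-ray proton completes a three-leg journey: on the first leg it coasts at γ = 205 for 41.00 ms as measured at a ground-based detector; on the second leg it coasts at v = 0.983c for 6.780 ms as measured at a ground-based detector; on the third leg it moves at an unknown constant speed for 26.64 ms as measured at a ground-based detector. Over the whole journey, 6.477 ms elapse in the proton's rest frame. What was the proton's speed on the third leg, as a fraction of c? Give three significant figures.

Leg 1: γ = 205; τ_1 = 41.00/205.0 = 0.2000 ms.
Leg 2: γ = 1/√(1 − 0.983²) = 1/√0.03371 = 5.446; τ_2 = 6.780/5.446 = 1.245 ms.
Leg 3: speed unknown; τ_3 = 26.64/γ_3.
Total proper time: 0.2000 + 1.245 + τ_3 = 6.477, so τ_3 = 6.477 − 1.445 = 5.032 ms.
γ_3 = 26.64/5.032 = 5.294; β = √(1 − 1/γ²) = √0.9643.

β = 0.982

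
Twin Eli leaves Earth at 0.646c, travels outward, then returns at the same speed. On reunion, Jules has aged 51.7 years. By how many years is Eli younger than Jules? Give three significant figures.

Δt − τ = 12.2 years

γ = 1/√(1 − 0.646²) = 1/√0.5827 = 1.310
Eli's elapsed proper time: τ = 51.7/1.310 = 39.46 years.
Age gap = Δt − τ = 51.7 − 39.46 years.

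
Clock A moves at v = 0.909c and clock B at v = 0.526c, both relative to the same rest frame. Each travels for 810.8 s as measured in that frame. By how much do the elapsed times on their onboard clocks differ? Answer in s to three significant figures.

A: γ = 1/√(1 − 0.909²) = 1/√0.1737 = 2.399; τ_A = 810.8/2.399 = 337.9 s.
B: γ = 1/√(1 − 0.526²) = 1/√0.7233 = 1.176; τ_B = 810.8/1.176 = 689.6 s.

|τ_A − τ_B| = 352 s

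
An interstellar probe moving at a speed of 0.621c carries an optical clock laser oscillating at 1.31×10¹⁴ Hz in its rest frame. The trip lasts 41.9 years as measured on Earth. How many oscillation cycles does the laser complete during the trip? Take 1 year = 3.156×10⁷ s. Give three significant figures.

γ = 1/√(1 − 0.621²) = 1/√0.6144 = 1.276
The oscillator's own cycle count is N = f × τ where τ is the proper time aboard the probe. τ = Δt/γ = 41.9/1.276 = 32.84 years = 1.036×10⁹ s.
N = 1.31×10¹⁴ × 1.036×10⁹ = 1.358×10²³.

N = 1.36×10²³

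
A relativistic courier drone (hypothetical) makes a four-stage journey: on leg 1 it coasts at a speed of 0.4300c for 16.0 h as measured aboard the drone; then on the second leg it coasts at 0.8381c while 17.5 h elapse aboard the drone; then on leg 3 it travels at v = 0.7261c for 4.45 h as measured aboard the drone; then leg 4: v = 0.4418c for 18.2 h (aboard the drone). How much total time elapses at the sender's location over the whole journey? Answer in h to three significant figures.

Δt = 76.6 h

Leg 1: γ = 1/√(1 − 0.4300²) = 1/√0.8151 = 1.108; Δt_1 = 1.108 × 16.0 = 17.72 h.
Leg 2: γ = 1/√(1 − 0.8381²) = 1/√0.2976 = 1.833; Δt_2 = 1.833 × 17.5 = 32.08 h.
Leg 3: γ = 1/√(1 − 0.7261²) = 1/√0.4728 = 1.454; Δt_3 = 1.454 × 4.45 = 6.472 h.
Leg 4: γ = 1/√(1 − 0.4418²) = 1/√0.8048 = 1.115; Δt_4 = 1.115 × 18.2 = 20.29 h.
Total: 17.72 + 32.08 + 6.472 + 20.29 h.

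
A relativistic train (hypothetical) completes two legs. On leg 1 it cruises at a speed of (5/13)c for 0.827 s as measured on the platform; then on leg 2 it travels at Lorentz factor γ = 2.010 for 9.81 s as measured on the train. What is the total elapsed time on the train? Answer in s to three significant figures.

Leg 1: γ = 1/√(1 − (5/13)²) = 13/12 ≈ 1.083; τ_1 = 0.827/1.083 = 0.7634 s.
Leg 2: 9.81 s is already measured on the train.
Total: 0.7634 + 9.810 s.

τ = 10.6 s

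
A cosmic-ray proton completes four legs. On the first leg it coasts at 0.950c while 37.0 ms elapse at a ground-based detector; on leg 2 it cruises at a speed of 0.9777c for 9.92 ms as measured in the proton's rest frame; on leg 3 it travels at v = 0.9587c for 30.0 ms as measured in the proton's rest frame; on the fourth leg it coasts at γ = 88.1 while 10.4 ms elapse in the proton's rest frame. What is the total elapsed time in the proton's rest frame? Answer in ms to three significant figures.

τ = 61.9 ms

Leg 1: γ = 1/√(1 − 0.950²) = 1/√0.09750 = 3.203; τ_1 = 37.0/3.203 = 11.55 ms.
Leg 2: 9.92 ms is already measured in the proton's rest frame.
Leg 3: 30.0 ms is already measured in the proton's rest frame.
Leg 4: 10.4 ms is already measured in the proton's rest frame.
Total: 11.55 + 9.920 + 30.00 + 10.40 ms.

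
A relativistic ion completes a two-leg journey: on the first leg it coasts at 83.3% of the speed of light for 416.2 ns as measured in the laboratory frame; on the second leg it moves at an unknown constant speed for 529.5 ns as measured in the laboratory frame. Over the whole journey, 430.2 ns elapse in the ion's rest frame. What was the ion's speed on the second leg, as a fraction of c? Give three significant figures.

β = 0.926

Leg 1: β = 0.833; γ = 1/√(1 − 0.833²) = 1/√0.3061 = 1.807; τ_1 = 416.2/1.807 = 230.3 ns.
Leg 2: speed unknown; τ_2 = 529.5/γ_2.
Total proper time: 230.3 + τ_2 = 430.2, so τ_2 = 430.2 − 230.3 = 199.9 ns.
γ_2 = 529.5/199.9 = 2.648; β = √(1 − 1/γ²) = √0.8574.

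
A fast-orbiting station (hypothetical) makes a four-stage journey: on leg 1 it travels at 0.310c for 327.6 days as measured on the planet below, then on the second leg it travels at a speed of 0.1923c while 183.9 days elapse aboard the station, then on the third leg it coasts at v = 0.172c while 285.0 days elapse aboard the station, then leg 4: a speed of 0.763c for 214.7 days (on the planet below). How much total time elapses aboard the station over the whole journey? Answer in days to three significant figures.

Leg 1: γ = 1/√(1 − 0.310²) = 1/√0.9039 = 1.052; τ_1 = 327.6/1.052 = 311.5 days.
Leg 2: 183.9 days is already measured aboard the station.
Leg 3: 285.0 days is already measured aboard the station.
Leg 4: γ = 1/√(1 − 0.763²) = 1/√0.4178 = 1.547; τ_4 = 214.7/1.547 = 138.8 days.
Total: 311.5 + 183.9 + 285.0 + 138.8 days.

τ = 919 days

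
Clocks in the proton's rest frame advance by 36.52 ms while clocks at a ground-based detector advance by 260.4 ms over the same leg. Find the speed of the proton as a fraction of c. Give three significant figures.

v = 0.990c

The proper time is measured in the proton's rest frame (both events occur at the proton's location); Δt is measured at a ground-based detector. γ = Δt/τ = 260.4/36.52 = 7.130.
β = √(1 − 1/γ²) = √(1 − 0.01967) = √0.9803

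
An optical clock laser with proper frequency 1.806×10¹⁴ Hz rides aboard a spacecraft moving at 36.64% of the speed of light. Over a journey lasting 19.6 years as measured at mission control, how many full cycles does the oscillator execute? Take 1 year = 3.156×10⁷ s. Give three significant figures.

β = 0.3664; γ = 1/√(1 − 0.3664²) = 1/√0.8658 = 1.075
The oscillator's own cycle count is N = f × τ where τ is the proper time aboard the spacecraft. τ = Δt/γ = 19.6/1.075 = 18.24 years = 5.756×10⁸ s.
N = 1.806×10¹⁴ × 5.756×10⁸ = 1.039×10²³.

N = 1.04×10²³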